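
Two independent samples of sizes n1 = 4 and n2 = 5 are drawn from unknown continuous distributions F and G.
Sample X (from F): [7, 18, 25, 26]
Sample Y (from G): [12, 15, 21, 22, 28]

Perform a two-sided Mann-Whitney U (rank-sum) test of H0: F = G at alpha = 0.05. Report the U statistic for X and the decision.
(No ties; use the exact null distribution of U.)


Step 1: Combine and sort all 9 observations; assign midranks.
sorted (value, group): (7,X), (12,Y), (15,Y), (18,X), (21,Y), (22,Y), (25,X), (26,X), (28,Y)
ranks: 7->1, 12->2, 15->3, 18->4, 21->5, 22->6, 25->7, 26->8, 28->9
Step 2: Rank sum for X: R1 = 1 + 4 + 7 + 8 = 20.
Step 3: U_X = R1 - n1(n1+1)/2 = 20 - 4*5/2 = 20 - 10 = 10.
       U_Y = n1*n2 - U_X = 20 - 10 = 10.
Step 4: No ties, so the exact null distribution of U (based on enumerating the C(9,4) = 126 equally likely rank assignments) gives the two-sided p-value.
Step 5: p-value = 1.000000; compare to alpha = 0.05. fail to reject H0.

U_X = 10, p = 1.000000, fail to reject H0 at alpha = 0.05.


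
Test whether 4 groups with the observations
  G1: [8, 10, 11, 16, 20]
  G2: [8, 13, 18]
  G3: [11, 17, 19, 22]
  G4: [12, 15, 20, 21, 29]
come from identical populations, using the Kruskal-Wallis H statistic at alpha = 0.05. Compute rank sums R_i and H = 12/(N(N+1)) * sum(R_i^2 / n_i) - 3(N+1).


Step 1: Combine all N = 17 observations and assign midranks.
sorted (value, group, rank): (8,G1,1.5), (8,G2,1.5), (10,G1,3), (11,G1,4.5), (11,G3,4.5), (12,G4,6), (13,G2,7), (15,G4,8), (16,G1,9), (17,G3,10), (18,G2,11), (19,G3,12), (20,G1,13.5), (20,G4,13.5), (21,G4,15), (22,G3,16), (29,G4,17)
Step 2: Sum ranks within each group.
R_1 = 31.5 (n_1 = 5)
R_2 = 19.5 (n_2 = 3)
R_3 = 42.5 (n_3 = 4)
R_4 = 59.5 (n_4 = 5)
Step 3: H = 12/(N(N+1)) * sum(R_i^2/n_i) - 3(N+1)
     = 12/(17*18) * (31.5^2/5 + 19.5^2/3 + 42.5^2/4 + 59.5^2/5) - 3*18
     = 0.039216 * 1484.81 - 54
     = 4.227941.
Step 4: Ties present; correction factor C = 1 - 18/(17^3 - 17) = 0.996324. Corrected H = 4.227941 / 0.996324 = 4.243542.
Step 5: Under H0, H ~ chi^2(3); p-value = 0.236338.
Step 6: alpha = 0.05. fail to reject H0.

H = 4.2435, df = 3, p = 0.236338, fail to reject H0.


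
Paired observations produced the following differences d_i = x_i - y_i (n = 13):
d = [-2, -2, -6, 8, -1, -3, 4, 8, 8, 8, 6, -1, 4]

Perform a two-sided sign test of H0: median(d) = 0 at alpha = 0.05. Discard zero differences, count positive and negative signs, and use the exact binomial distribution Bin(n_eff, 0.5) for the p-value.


Step 1: Discard zero differences. Original n = 13; n_eff = number of nonzero differences = 13.
Nonzero differences (with sign): -2, -2, -6, +8, -1, -3, +4, +8, +8, +8, +6, -1, +4
Step 2: Count signs: positive = 7, negative = 6.
Step 3: Under H0: P(positive) = 0.5, so the number of positives S ~ Bin(13, 0.5).
Step 4: Two-sided exact p-value = sum of Bin(13,0.5) probabilities at or below the observed probability = 1.000000.
Step 5: alpha = 0.05. fail to reject H0.

n_eff = 13, pos = 7, neg = 6, p = 1.000000, fail to reject H0.


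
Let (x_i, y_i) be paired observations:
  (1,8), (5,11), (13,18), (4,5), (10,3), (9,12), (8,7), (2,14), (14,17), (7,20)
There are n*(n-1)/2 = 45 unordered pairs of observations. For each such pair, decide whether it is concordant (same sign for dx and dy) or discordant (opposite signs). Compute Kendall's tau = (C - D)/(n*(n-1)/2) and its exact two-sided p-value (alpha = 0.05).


Step 1: Enumerate the 45 unordered pairs (i,j) with i<j and classify each by sign(x_j-x_i) * sign(y_j-y_i).
  (1,2):dx=+4,dy=+3->C; (1,3):dx=+12,dy=+10->C; (1,4):dx=+3,dy=-3->D; (1,5):dx=+9,dy=-5->D
  (1,6):dx=+8,dy=+4->C; (1,7):dx=+7,dy=-1->D; (1,8):dx=+1,dy=+6->C; (1,9):dx=+13,dy=+9->C
  (1,10):dx=+6,dy=+12->C; (2,3):dx=+8,dy=+7->C; (2,4):dx=-1,dy=-6->C; (2,5):dx=+5,dy=-8->D
  (2,6):dx=+4,dy=+1->C; (2,7):dx=+3,dy=-4->D; (2,8):dx=-3,dy=+3->D; (2,9):dx=+9,dy=+6->C
  (2,10):dx=+2,dy=+9->C; (3,4):dx=-9,dy=-13->C; (3,5):dx=-3,dy=-15->C; (3,6):dx=-4,dy=-6->C
  (3,7):dx=-5,dy=-11->C; (3,8):dx=-11,dy=-4->C; (3,9):dx=+1,dy=-1->D; (3,10):dx=-6,dy=+2->D
  (4,5):dx=+6,dy=-2->D; (4,6):dx=+5,dy=+7->C; (4,7):dx=+4,dy=+2->C; (4,8):dx=-2,dy=+9->D
  (4,9):dx=+10,dy=+12->C; (4,10):dx=+3,dy=+15->C; (5,6):dx=-1,dy=+9->D; (5,7):dx=-2,dy=+4->D
  (5,8):dx=-8,dy=+11->D; (5,9):dx=+4,dy=+14->C; (5,10):dx=-3,dy=+17->D; (6,7):dx=-1,dy=-5->C
  (6,8):dx=-7,dy=+2->D; (6,9):dx=+5,dy=+5->C; (6,10):dx=-2,dy=+8->D; (7,8):dx=-6,dy=+7->D
  (7,9):dx=+6,dy=+10->C; (7,10):dx=-1,dy=+13->D; (8,9):dx=+12,dy=+3->C; (8,10):dx=+5,dy=+6->C
  (9,10):dx=-7,dy=+3->D
Step 2: C = 26, D = 19, total pairs = 45.
Step 3: tau = (C - D)/(n(n-1)/2) = (26 - 19)/45 = 0.155556.
Step 4: Exact two-sided p-value (enumerate n! = 3628800 permutations of y under H0): p = 0.600654.
Step 5: alpha = 0.05. fail to reject H0.

tau_b = 0.1556 (C=26, D=19), p = 0.600654, fail to reject H0.


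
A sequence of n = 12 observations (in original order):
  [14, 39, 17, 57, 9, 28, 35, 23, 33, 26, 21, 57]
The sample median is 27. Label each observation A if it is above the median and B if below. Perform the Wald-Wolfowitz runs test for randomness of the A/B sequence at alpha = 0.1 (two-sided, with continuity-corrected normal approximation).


Step 1: Compute median = 27; label A = above, B = below.
Labels in order: BABABAABABBA  (n_A = 6, n_B = 6)
Step 2: Count runs R = 10.
Step 3: Under H0 (random ordering), E[R] = 2*n_A*n_B/(n_A+n_B) + 1 = 2*6*6/12 + 1 = 7.0000.
        Var[R] = 2*n_A*n_B*(2*n_A*n_B - n_A - n_B) / ((n_A+n_B)^2 * (n_A+n_B-1)) = 4320/1584 = 2.7273.
        SD[R] = 1.6514.
Step 4: Continuity-corrected z = (R - 0.5 - E[R]) / SD[R] = (10 - 0.5 - 7.0000) / 1.6514 = 1.5138.
Step 5: Two-sided p-value via normal approximation = 2*(1 - Phi(|z|)) = 0.130070.
Step 6: alpha = 0.1. fail to reject H0.

R = 10, z = 1.5138, p = 0.130070, fail to reject H0.


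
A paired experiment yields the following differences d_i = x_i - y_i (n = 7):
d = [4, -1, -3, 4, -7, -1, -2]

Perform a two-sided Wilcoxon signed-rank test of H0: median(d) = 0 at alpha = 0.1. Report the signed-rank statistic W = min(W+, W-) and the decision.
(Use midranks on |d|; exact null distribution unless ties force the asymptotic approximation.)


Step 1: Drop any zero differences (none here) and take |d_i|.
|d| = [4, 1, 3, 4, 7, 1, 2]
Step 2: Midrank |d_i| (ties get averaged ranks).
ranks: |4|->5.5, |1|->1.5, |3|->4, |4|->5.5, |7|->7, |1|->1.5, |2|->3
Step 3: Attach original signs; sum ranks with positive sign and with negative sign.
W+ = 5.5 + 5.5 = 11
W- = 1.5 + 4 + 7 + 1.5 + 3 = 17
(Check: W+ + W- = 28 should equal n(n+1)/2 = 28.)
Step 4: Test statistic W = min(W+, W-) = 11.
Step 5: Ties in |d|, so use the tie-corrected normal approximation.
        E[W] = n(n+1)/4 = 7*8/4 = 14.
        Tie groups: |d|=1 (t=2), |d|=4 (t=2); sum(t^3 - t) = 12.
        Var[W] = n(n+1)(2n+1)/24 - sum(t^3-t)/48 = 840/24 - 12/48 = 34.75.
        z = (W - E[W]) / sqrt(Var[W]) = (11 - 14) / 5.8949 = -0.5089.
        Two-sided p = 2*Phi(z) = 0.610813.
Step 6: alpha = 0.1. fail to reject H0.

W+ = 11, W- = 17, W = min = 11, p = 0.610813, fail to reject H0.


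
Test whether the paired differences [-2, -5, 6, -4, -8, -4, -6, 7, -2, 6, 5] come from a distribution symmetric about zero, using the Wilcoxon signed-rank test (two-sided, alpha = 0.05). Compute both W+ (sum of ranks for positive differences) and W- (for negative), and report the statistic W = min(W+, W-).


Step 1: Drop any zero differences (none here) and take |d_i|.
|d| = [2, 5, 6, 4, 8, 4, 6, 7, 2, 6, 5]
Step 2: Midrank |d_i| (ties get averaged ranks).
ranks: |2|->1.5, |5|->5.5, |6|->8, |4|->3.5, |8|->11, |4|->3.5, |6|->8, |7|->10, |2|->1.5, |6|->8, |5|->5.5
Step 3: Attach original signs; sum ranks with positive sign and with negative sign.
W+ = 8 + 10 + 8 + 5.5 = 31.5
W- = 1.5 + 5.5 + 3.5 + 11 + 3.5 + 8 + 1.5 = 34.5
(Check: W+ + W- = 66 should equal n(n+1)/2 = 66.)
Step 4: Test statistic W = min(W+, W-) = 31.5.
Step 5: Ties in |d|, so use the tie-corrected normal approximation.
        E[W] = n(n+1)/4 = 11*12/4 = 33.
        Tie groups: |d|=2 (t=2), |d|=4 (t=2), |d|=5 (t=2), |d|=6 (t=3); sum(t^3 - t) = 42.
        Var[W] = n(n+1)(2n+1)/24 - sum(t^3-t)/48 = 3036/24 - 42/48 = 125.625.
        z = (W - E[W]) / sqrt(Var[W]) = (31.5 - 33) / 11.2083 = -0.1338.
        Two-sided p = 2*Phi(z) = 0.893537.
Step 6: alpha = 0.05. fail to reject H0.

W+ = 31.5, W- = 34.5, W = min = 31.5, p = 0.893537, fail to reject H0.


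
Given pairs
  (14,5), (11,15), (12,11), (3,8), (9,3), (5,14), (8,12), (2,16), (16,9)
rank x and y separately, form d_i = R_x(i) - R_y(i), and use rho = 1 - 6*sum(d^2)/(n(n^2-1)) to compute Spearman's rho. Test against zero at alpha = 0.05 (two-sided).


Step 1: Rank x and y separately (midranks; no ties here).
rank(x): 14->8, 11->6, 12->7, 3->2, 9->5, 5->3, 8->4, 2->1, 16->9
rank(y): 5->2, 15->8, 11->5, 8->3, 3->1, 14->7, 12->6, 16->9, 9->4
Step 2: d_i = R_x(i) - R_y(i); compute d_i^2.
  (8-2)^2=36, (6-8)^2=4, (7-5)^2=4, (2-3)^2=1, (5-1)^2=16, (3-7)^2=16, (4-6)^2=4, (1-9)^2=64, (9-4)^2=25
sum(d^2) = 170.
Step 3: rho = 1 - 6*170 / (9*(9^2 - 1)) = 1 - 1020/720 = -0.416667.
Step 4: Under H0, t = rho * sqrt((n-2)/(1-rho^2)) = -1.2127 ~ t(7).
Step 5: Two-sided p-value from the t-distribution with 7 df = 0.264586.
Step 6: alpha = 0.05. fail to reject H0.

rho = -0.4167, p = 0.264586, fail to reject H0 at alpha = 0.05.


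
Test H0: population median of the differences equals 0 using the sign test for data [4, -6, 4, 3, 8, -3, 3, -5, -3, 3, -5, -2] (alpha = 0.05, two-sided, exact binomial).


Step 1: Discard zero differences. Original n = 12; n_eff = number of nonzero differences = 12.
Nonzero differences (with sign): +4, -6, +4, +3, +8, -3, +3, -5, -3, +3, -5, -2
Step 2: Count signs: positive = 6, negative = 6.
Step 3: Under H0: P(positive) = 0.5, so the number of positives S ~ Bin(12, 0.5).
Step 4: Two-sided exact p-value = sum of Bin(12,0.5) probabilities at or below the observed probability = 1.000000.
Step 5: alpha = 0.05. fail to reject H0.

n_eff = 12, pos = 6, neg = 6, p = 1.000000, fail to reject H0.


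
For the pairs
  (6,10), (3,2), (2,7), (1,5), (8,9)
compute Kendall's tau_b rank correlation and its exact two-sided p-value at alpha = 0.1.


Step 1: Enumerate the 10 unordered pairs (i,j) with i<j and classify each by sign(x_j-x_i) * sign(y_j-y_i).
  (1,2):dx=-3,dy=-8->C; (1,3):dx=-4,dy=-3->C; (1,4):dx=-5,dy=-5->C; (1,5):dx=+2,dy=-1->D
  (2,3):dx=-1,dy=+5->D; (2,4):dx=-2,dy=+3->D; (2,5):dx=+5,dy=+7->C; (3,4):dx=-1,dy=-2->C
  (3,5):dx=+6,dy=+2->C; (4,5):dx=+7,dy=+4->C
Step 2: C = 7, D = 3, total pairs = 10.
Step 3: tau = (C - D)/(n(n-1)/2) = (7 - 3)/10 = 0.400000.
Step 4: Exact two-sided p-value (enumerate n! = 120 permutations of y under H0): p = 0.483333.
Step 5: alpha = 0.1. fail to reject H0.

tau_b = 0.4000 (C=7, D=3), p = 0.483333, fail to reject H0.


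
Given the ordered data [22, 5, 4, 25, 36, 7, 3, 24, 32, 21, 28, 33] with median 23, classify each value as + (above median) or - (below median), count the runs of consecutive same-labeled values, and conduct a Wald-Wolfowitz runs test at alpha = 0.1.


Step 1: Compute median = 23; label A = above, B = below.
Labels in order: BBBAABBAABAA  (n_A = 6, n_B = 6)
Step 2: Count runs R = 6.
Step 3: Under H0 (random ordering), E[R] = 2*n_A*n_B/(n_A+n_B) + 1 = 2*6*6/12 + 1 = 7.0000.
        Var[R] = 2*n_A*n_B*(2*n_A*n_B - n_A - n_B) / ((n_A+n_B)^2 * (n_A+n_B-1)) = 4320/1584 = 2.7273.
        SD[R] = 1.6514.
Step 4: Continuity-corrected z = (R + 0.5 - E[R]) / SD[R] = (6 + 0.5 - 7.0000) / 1.6514 = -0.3028.
Step 5: Two-sided p-value via normal approximation = 2*(1 - Phi(|z|)) = 0.762069.
Step 6: alpha = 0.1. fail to reject H0.

R = 6, z = -0.3028, p = 0.762069, fail to reject H0.


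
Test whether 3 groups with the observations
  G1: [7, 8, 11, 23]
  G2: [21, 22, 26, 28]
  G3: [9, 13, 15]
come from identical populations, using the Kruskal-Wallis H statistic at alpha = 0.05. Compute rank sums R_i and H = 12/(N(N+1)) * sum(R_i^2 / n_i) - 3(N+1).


Step 1: Combine all N = 11 observations and assign midranks.
sorted (value, group, rank): (7,G1,1), (8,G1,2), (9,G3,3), (11,G1,4), (13,G3,5), (15,G3,6), (21,G2,7), (22,G2,8), (23,G1,9), (26,G2,10), (28,G2,11)
Step 2: Sum ranks within each group.
R_1 = 16 (n_1 = 4)
R_2 = 36 (n_2 = 4)
R_3 = 14 (n_3 = 3)
Step 3: H = 12/(N(N+1)) * sum(R_i^2/n_i) - 3(N+1)
     = 12/(11*12) * (16^2/4 + 36^2/4 + 14^2/3) - 3*12
     = 0.090909 * 453.333 - 36
     = 5.212121.
Step 4: No ties, so H is used without correction.
Step 5: Under H0, H ~ chi^2(2); p-value = 0.073825.
Step 6: alpha = 0.05. fail to reject H0.

H = 5.2121, df = 2, p = 0.073825, fail to reject H0.


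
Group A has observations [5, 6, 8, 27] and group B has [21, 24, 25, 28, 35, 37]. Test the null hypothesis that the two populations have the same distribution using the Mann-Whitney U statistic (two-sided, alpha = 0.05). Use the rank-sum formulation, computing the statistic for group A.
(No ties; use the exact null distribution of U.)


Step 1: Combine and sort all 10 observations; assign midranks.
sorted (value, group): (5,X), (6,X), (8,X), (21,Y), (24,Y), (25,Y), (27,X), (28,Y), (35,Y), (37,Y)
ranks: 5->1, 6->2, 8->3, 21->4, 24->5, 25->6, 27->7, 28->8, 35->9, 37->10
Step 2: Rank sum for X: R1 = 1 + 2 + 3 + 7 = 13.
Step 3: U_X = R1 - n1(n1+1)/2 = 13 - 4*5/2 = 13 - 10 = 3.
       U_Y = n1*n2 - U_X = 24 - 3 = 21.
Step 4: No ties, so the exact null distribution of U (based on enumerating the C(10,4) = 210 equally likely rank assignments) gives the two-sided p-value.
Step 5: p-value = 0.066667; compare to alpha = 0.05. fail to reject H0.

U_X = 3, p = 0.066667, fail to reject H0 at alpha = 0.05.


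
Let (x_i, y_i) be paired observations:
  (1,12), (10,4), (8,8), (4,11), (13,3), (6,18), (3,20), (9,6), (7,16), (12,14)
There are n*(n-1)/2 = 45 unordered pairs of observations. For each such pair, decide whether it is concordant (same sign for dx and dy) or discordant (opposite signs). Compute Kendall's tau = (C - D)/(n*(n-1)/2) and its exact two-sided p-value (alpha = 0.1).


Step 1: Enumerate the 45 unordered pairs (i,j) with i<j and classify each by sign(x_j-x_i) * sign(y_j-y_i).
  (1,2):dx=+9,dy=-8->D; (1,3):dx=+7,dy=-4->D; (1,4):dx=+3,dy=-1->D; (1,5):dx=+12,dy=-9->D
  (1,6):dx=+5,dy=+6->C; (1,7):dx=+2,dy=+8->C; (1,8):dx=+8,dy=-6->D; (1,9):dx=+6,dy=+4->C
  (1,10):dx=+11,dy=+2->C; (2,3):dx=-2,dy=+4->D; (2,4):dx=-6,dy=+7->D; (2,5):dx=+3,dy=-1->D
  (2,6):dx=-4,dy=+14->D; (2,7):dx=-7,dy=+16->D; (2,8):dx=-1,dy=+2->D; (2,9):dx=-3,dy=+12->D
  (2,10):dx=+2,dy=+10->C; (3,4):dx=-4,dy=+3->D; (3,5):dx=+5,dy=-5->D; (3,6):dx=-2,dy=+10->D
  (3,7):dx=-5,dy=+12->D; (3,8):dx=+1,dy=-2->D; (3,9):dx=-1,dy=+8->D; (3,10):dx=+4,dy=+6->C
  (4,5):dx=+9,dy=-8->D; (4,6):dx=+2,dy=+7->C; (4,7):dx=-1,dy=+9->D; (4,8):dx=+5,dy=-5->D
  (4,9):dx=+3,dy=+5->C; (4,10):dx=+8,dy=+3->C; (5,6):dx=-7,dy=+15->D; (5,7):dx=-10,dy=+17->D
  (5,8):dx=-4,dy=+3->D; (5,9):dx=-6,dy=+13->D; (5,10):dx=-1,dy=+11->D; (6,7):dx=-3,dy=+2->D
  (6,8):dx=+3,dy=-12->D; (6,9):dx=+1,dy=-2->D; (6,10):dx=+6,dy=-4->D; (7,8):dx=+6,dy=-14->D
  (7,9):dx=+4,dy=-4->D; (7,10):dx=+9,dy=-6->D; (8,9):dx=-2,dy=+10->D; (8,10):dx=+3,dy=+8->C
  (9,10):dx=+5,dy=-2->D
Step 2: C = 10, D = 35, total pairs = 45.
Step 3: tau = (C - D)/(n(n-1)/2) = (10 - 35)/45 = -0.555556.
Step 4: Exact two-sided p-value (enumerate n! = 3628800 permutations of y under H0): p = 0.028609.
Step 5: alpha = 0.1. reject H0.

tau_b = -0.5556 (C=10, D=35), p = 0.028609, reject H0.


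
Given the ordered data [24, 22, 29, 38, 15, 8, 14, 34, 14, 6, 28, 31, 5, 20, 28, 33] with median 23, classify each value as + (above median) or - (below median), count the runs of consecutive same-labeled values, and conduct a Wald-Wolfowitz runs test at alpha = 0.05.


Step 1: Compute median = 23; label A = above, B = below.
Labels in order: ABAABBBABBAABBAA  (n_A = 8, n_B = 8)
Step 2: Count runs R = 9.
Step 3: Under H0 (random ordering), E[R] = 2*n_A*n_B/(n_A+n_B) + 1 = 2*8*8/16 + 1 = 9.0000.
        Var[R] = 2*n_A*n_B*(2*n_A*n_B - n_A - n_B) / ((n_A+n_B)^2 * (n_A+n_B-1)) = 14336/3840 = 3.7333.
        SD[R] = 1.9322.
Step 4: R = E[R], so z = 0 with no continuity correction.
Step 5: Two-sided p-value via normal approximation = 2*(1 - Phi(|z|)) = 1.000000.
Step 6: alpha = 0.05. fail to reject H0.

R = 9, z = 0.0000, p = 1.000000, fail to reject H0.


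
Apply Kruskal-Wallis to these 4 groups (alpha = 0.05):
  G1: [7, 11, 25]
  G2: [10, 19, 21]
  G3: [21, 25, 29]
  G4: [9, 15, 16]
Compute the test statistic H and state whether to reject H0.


Step 1: Combine all N = 12 observations and assign midranks.
sorted (value, group, rank): (7,G1,1), (9,G4,2), (10,G2,3), (11,G1,4), (15,G4,5), (16,G4,6), (19,G2,7), (21,G2,8.5), (21,G3,8.5), (25,G1,10.5), (25,G3,10.5), (29,G3,12)
Step 2: Sum ranks within each group.
R_1 = 15.5 (n_1 = 3)
R_2 = 18.5 (n_2 = 3)
R_3 = 31 (n_3 = 3)
R_4 = 13 (n_4 = 3)
Step 3: H = 12/(N(N+1)) * sum(R_i^2/n_i) - 3(N+1)
     = 12/(12*13) * (15.5^2/3 + 18.5^2/3 + 31^2/3 + 13^2/3) - 3*13
     = 0.076923 * 570.833 - 39
     = 4.910256.
Step 4: Ties present; correction factor C = 1 - 12/(12^3 - 12) = 0.993007. Corrected H = 4.910256 / 0.993007 = 4.944836.
Step 5: Under H0, H ~ chi^2(3); p-value = 0.175881.
Step 6: alpha = 0.05. fail to reject H0.

H = 4.9448, df = 3, p = 0.175881, fail to reject H0.


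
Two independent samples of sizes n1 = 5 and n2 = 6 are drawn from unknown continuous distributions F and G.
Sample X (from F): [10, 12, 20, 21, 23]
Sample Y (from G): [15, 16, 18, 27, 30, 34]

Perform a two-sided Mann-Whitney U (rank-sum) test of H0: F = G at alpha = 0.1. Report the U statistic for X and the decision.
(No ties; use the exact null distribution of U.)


Step 1: Combine and sort all 11 observations; assign midranks.
sorted (value, group): (10,X), (12,X), (15,Y), (16,Y), (18,Y), (20,X), (21,X), (23,X), (27,Y), (30,Y), (34,Y)
ranks: 10->1, 12->2, 15->3, 16->4, 18->5, 20->6, 21->7, 23->8, 27->9, 30->10, 34->11
Step 2: Rank sum for X: R1 = 1 + 2 + 6 + 7 + 8 = 24.
Step 3: U_X = R1 - n1(n1+1)/2 = 24 - 5*6/2 = 24 - 15 = 9.
       U_Y = n1*n2 - U_X = 30 - 9 = 21.
Step 4: No ties, so the exact null distribution of U (based on enumerating the C(11,5) = 462 equally likely rank assignments) gives the two-sided p-value.
Step 5: p-value = 0.329004; compare to alpha = 0.1. fail to reject H0.

U_X = 9, p = 0.329004, fail to reject H0 at alpha = 0.1.


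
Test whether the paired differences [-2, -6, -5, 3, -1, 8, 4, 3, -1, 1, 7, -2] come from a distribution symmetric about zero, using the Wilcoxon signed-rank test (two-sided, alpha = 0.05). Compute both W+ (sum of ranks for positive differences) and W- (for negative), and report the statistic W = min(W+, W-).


Step 1: Drop any zero differences (none here) and take |d_i|.
|d| = [2, 6, 5, 3, 1, 8, 4, 3, 1, 1, 7, 2]
Step 2: Midrank |d_i| (ties get averaged ranks).
ranks: |2|->4.5, |6|->10, |5|->9, |3|->6.5, |1|->2, |8|->12, |4|->8, |3|->6.5, |1|->2, |1|->2, |7|->11, |2|->4.5
Step 3: Attach original signs; sum ranks with positive sign and with negative sign.
W+ = 6.5 + 12 + 8 + 6.5 + 2 + 11 = 46
W- = 4.5 + 10 + 9 + 2 + 2 + 4.5 = 32
(Check: W+ + W- = 78 should equal n(n+1)/2 = 78.)
Step 4: Test statistic W = min(W+, W-) = 32.
Step 5: Ties in |d|, so use the tie-corrected normal approximation.
        E[W] = n(n+1)/4 = 12*13/4 = 39.
        Tie groups: |d|=1 (t=3), |d|=2 (t=2), |d|=3 (t=2); sum(t^3 - t) = 36.
        Var[W] = n(n+1)(2n+1)/24 - sum(t^3-t)/48 = 3900/24 - 36/48 = 161.75.
        z = (W - E[W]) / sqrt(Var[W]) = (32 - 39) / 12.7181 = -0.5504.
        Two-sided p = 2*Phi(z) = 0.582047.
Step 6: alpha = 0.05. fail to reject H0.

W+ = 46, W- = 32, W = min = 32, p = 0.582047, fail to reject H0.


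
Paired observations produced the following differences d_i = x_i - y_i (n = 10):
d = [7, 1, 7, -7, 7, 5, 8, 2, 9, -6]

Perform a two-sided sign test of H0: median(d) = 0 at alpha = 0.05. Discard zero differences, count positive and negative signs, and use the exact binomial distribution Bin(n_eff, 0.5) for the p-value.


Step 1: Discard zero differences. Original n = 10; n_eff = number of nonzero differences = 10.
Nonzero differences (with sign): +7, +1, +7, -7, +7, +5, +8, +2, +9, -6
Step 2: Count signs: positive = 8, negative = 2.
Step 3: Under H0: P(positive) = 0.5, so the number of positives S ~ Bin(10, 0.5).
Step 4: Two-sided exact p-value = sum of Bin(10,0.5) probabilities at or below the observed probability = 0.109375.
Step 5: alpha = 0.05. fail to reject H0.

n_eff = 10, pos = 8, neg = 2, p = 0.109375, fail to reject H0.


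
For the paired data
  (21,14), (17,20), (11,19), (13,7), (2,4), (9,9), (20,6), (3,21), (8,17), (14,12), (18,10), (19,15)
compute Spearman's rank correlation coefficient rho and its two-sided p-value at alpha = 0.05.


Step 1: Rank x and y separately (midranks; no ties here).
rank(x): 21->12, 17->8, 11->5, 13->6, 2->1, 9->4, 20->11, 3->2, 8->3, 14->7, 18->9, 19->10
rank(y): 14->7, 20->11, 19->10, 7->3, 4->1, 9->4, 6->2, 21->12, 17->9, 12->6, 10->5, 15->8
Step 2: d_i = R_x(i) - R_y(i); compute d_i^2.
  (12-7)^2=25, (8-11)^2=9, (5-10)^2=25, (6-3)^2=9, (1-1)^2=0, (4-4)^2=0, (11-2)^2=81, (2-12)^2=100, (3-9)^2=36, (7-6)^2=1, (9-5)^2=16, (10-8)^2=4
sum(d^2) = 306.
Step 3: rho = 1 - 6*306 / (12*(12^2 - 1)) = 1 - 1836/1716 = -0.069930.
Step 4: Under H0, t = rho * sqrt((n-2)/(1-rho^2)) = -0.2217 ~ t(10).
Step 5: Two-sided p-value from the t-distribution with 10 df = 0.829024.
Step 6: alpha = 0.05. fail to reject H0.

rho = -0.0699, p = 0.829024, fail to reject H0 at alpha = 0.05.


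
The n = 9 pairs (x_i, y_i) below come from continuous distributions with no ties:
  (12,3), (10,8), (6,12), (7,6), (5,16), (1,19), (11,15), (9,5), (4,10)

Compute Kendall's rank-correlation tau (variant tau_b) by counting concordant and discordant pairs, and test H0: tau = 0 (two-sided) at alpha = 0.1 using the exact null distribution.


Step 1: Enumerate the 36 unordered pairs (i,j) with i<j and classify each by sign(x_j-x_i) * sign(y_j-y_i).
  (1,2):dx=-2,dy=+5->D; (1,3):dx=-6,dy=+9->D; (1,4):dx=-5,dy=+3->D; (1,5):dx=-7,dy=+13->D
  (1,6):dx=-11,dy=+16->D; (1,7):dx=-1,dy=+12->D; (1,8):dx=-3,dy=+2->D; (1,9):dx=-8,dy=+7->D
  (2,3):dx=-4,dy=+4->D; (2,4):dx=-3,dy=-2->C; (2,5):dx=-5,dy=+8->D; (2,6):dx=-9,dy=+11->D
  (2,7):dx=+1,dy=+7->C; (2,8):dx=-1,dy=-3->C; (2,9):dx=-6,dy=+2->D; (3,4):dx=+1,dy=-6->D
  (3,5):dx=-1,dy=+4->D; (3,6):dx=-5,dy=+7->D; (3,7):dx=+5,dy=+3->C; (3,8):dx=+3,dy=-7->D
  (3,9):dx=-2,dy=-2->C; (4,5):dx=-2,dy=+10->D; (4,6):dx=-6,dy=+13->D; (4,7):dx=+4,dy=+9->C
  (4,8):dx=+2,dy=-1->D; (4,9):dx=-3,dy=+4->D; (5,6):dx=-4,dy=+3->D; (5,7):dx=+6,dy=-1->D
  (5,8):dx=+4,dy=-11->D; (5,9):dx=-1,dy=-6->C; (6,7):dx=+10,dy=-4->D; (6,8):dx=+8,dy=-14->D
  (6,9):dx=+3,dy=-9->D; (7,8):dx=-2,dy=-10->C; (7,9):dx=-7,dy=-5->C; (8,9):dx=-5,dy=+5->D
Step 2: C = 9, D = 27, total pairs = 36.
Step 3: tau = (C - D)/(n(n-1)/2) = (9 - 27)/36 = -0.500000.
Step 4: Exact two-sided p-value (enumerate n! = 362880 permutations of y under H0): p = 0.075176.
Step 5: alpha = 0.1. reject H0.

tau_b = -0.5000 (C=9, D=27), p = 0.075176, reject H0.


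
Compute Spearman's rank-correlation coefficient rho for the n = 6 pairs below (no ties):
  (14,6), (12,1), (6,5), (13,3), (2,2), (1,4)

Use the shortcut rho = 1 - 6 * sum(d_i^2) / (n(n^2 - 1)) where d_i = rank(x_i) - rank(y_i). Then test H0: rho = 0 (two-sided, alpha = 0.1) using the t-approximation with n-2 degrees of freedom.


Step 1: Rank x and y separately (midranks; no ties here).
rank(x): 14->6, 12->4, 6->3, 13->5, 2->2, 1->1
rank(y): 6->6, 1->1, 5->5, 3->3, 2->2, 4->4
Step 2: d_i = R_x(i) - R_y(i); compute d_i^2.
  (6-6)^2=0, (4-1)^2=9, (3-5)^2=4, (5-3)^2=4, (2-2)^2=0, (1-4)^2=9
sum(d^2) = 26.
Step 3: rho = 1 - 6*26 / (6*(6^2 - 1)) = 1 - 156/210 = 0.257143.
Step 4: Under H0, t = rho * sqrt((n-2)/(1-rho^2)) = 0.5322 ~ t(4).
Step 5: Two-sided p-value from the t-distribution with 4 df = 0.622787.
Step 6: alpha = 0.1. fail to reject H0.

rho = 0.2571, p = 0.622787, fail to reject H0 at alpha = 0.1.


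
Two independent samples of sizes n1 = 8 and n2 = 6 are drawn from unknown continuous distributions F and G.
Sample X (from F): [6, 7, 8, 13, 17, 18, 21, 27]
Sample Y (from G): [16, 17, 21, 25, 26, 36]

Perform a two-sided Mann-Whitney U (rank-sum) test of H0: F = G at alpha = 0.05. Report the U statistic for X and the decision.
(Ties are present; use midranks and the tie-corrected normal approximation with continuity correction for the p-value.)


Step 1: Combine and sort all 14 observations; assign midranks.
sorted (value, group): (6,X), (7,X), (8,X), (13,X), (16,Y), (17,X), (17,Y), (18,X), (21,X), (21,Y), (25,Y), (26,Y), (27,X), (36,Y)
ranks: 6->1, 7->2, 8->3, 13->4, 16->5, 17->6.5, 17->6.5, 18->8, 21->9.5, 21->9.5, 25->11, 26->12, 27->13, 36->14
Step 2: Rank sum for X: R1 = 1 + 2 + 3 + 4 + 6.5 + 8 + 9.5 + 13 = 47.
Step 3: U_X = R1 - n1(n1+1)/2 = 47 - 8*9/2 = 47 - 36 = 11.
       U_Y = n1*n2 - U_X = 48 - 11 = 37.
Step 4: Ties are present, so use the tie-corrected normal approximation (with continuity correction) for the p-value.
Step 5: p-value = 0.105813; compare to alpha = 0.05. fail to reject H0.

U_X = 11, p = 0.105813, fail to reject H0 at alpha = 0.05.


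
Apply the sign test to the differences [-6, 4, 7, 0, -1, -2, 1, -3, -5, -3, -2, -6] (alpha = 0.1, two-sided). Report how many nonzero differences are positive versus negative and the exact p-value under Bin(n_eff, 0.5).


Step 1: Discard zero differences. Original n = 12; n_eff = number of nonzero differences = 11.
Nonzero differences (with sign): -6, +4, +7, -1, -2, +1, -3, -5, -3, -2, -6
Step 2: Count signs: positive = 3, negative = 8.
Step 3: Under H0: P(positive) = 0.5, so the number of positives S ~ Bin(11, 0.5).
Step 4: Two-sided exact p-value = sum of Bin(11,0.5) probabilities at or below the observed probability = 0.226562.
Step 5: alpha = 0.1. fail to reject H0.

n_eff = 11, pos = 3, neg = 8, p = 0.226562, fail to reject H0.


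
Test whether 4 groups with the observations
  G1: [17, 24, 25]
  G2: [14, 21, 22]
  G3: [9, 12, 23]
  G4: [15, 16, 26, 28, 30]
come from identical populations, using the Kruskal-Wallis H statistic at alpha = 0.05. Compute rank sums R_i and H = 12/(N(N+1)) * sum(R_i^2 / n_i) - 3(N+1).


Step 1: Combine all N = 14 observations and assign midranks.
sorted (value, group, rank): (9,G3,1), (12,G3,2), (14,G2,3), (15,G4,4), (16,G4,5), (17,G1,6), (21,G2,7), (22,G2,8), (23,G3,9), (24,G1,10), (25,G1,11), (26,G4,12), (28,G4,13), (30,G4,14)
Step 2: Sum ranks within each group.
R_1 = 27 (n_1 = 3)
R_2 = 18 (n_2 = 3)
R_3 = 12 (n_3 = 3)
R_4 = 48 (n_4 = 5)
Step 3: H = 12/(N(N+1)) * sum(R_i^2/n_i) - 3(N+1)
     = 12/(14*15) * (27^2/3 + 18^2/3 + 12^2/3 + 48^2/5) - 3*15
     = 0.057143 * 859.8 - 45
     = 4.131429.
Step 4: No ties, so H is used without correction.
Step 5: Under H0, H ~ chi^2(3); p-value = 0.247617.
Step 6: alpha = 0.05. fail to reject H0.

H = 4.1314, df = 3, p = 0.247617, fail to reject H0.


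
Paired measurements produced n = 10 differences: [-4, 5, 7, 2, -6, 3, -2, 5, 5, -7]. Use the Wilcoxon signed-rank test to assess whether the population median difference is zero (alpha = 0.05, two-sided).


Step 1: Drop any zero differences (none here) and take |d_i|.
|d| = [4, 5, 7, 2, 6, 3, 2, 5, 5, 7]
Step 2: Midrank |d_i| (ties get averaged ranks).
ranks: |4|->4, |5|->6, |7|->9.5, |2|->1.5, |6|->8, |3|->3, |2|->1.5, |5|->6, |5|->6, |7|->9.5
Step 3: Attach original signs; sum ranks with positive sign and with negative sign.
W+ = 6 + 9.5 + 1.5 + 3 + 6 + 6 = 32
W- = 4 + 8 + 1.5 + 9.5 = 23
(Check: W+ + W- = 55 should equal n(n+1)/2 = 55.)
Step 4: Test statistic W = min(W+, W-) = 23.
Step 5: Ties in |d|, so use the tie-corrected normal approximation.
        E[W] = n(n+1)/4 = 10*11/4 = 27.5.
        Tie groups: |d|=2 (t=2), |d|=5 (t=3), |d|=7 (t=2); sum(t^3 - t) = 36.
        Var[W] = n(n+1)(2n+1)/24 - sum(t^3-t)/48 = 2310/24 - 36/48 = 95.5.
        z = (W - E[W]) / sqrt(Var[W]) = (23 - 27.5) / 9.7724 = -0.4605.
        Two-sided p = 2*Phi(z) = 0.645172.
Step 6: alpha = 0.05. fail to reject H0.

W+ = 32, W- = 23, W = min = 23, p = 0.645172, fail to reject H0.


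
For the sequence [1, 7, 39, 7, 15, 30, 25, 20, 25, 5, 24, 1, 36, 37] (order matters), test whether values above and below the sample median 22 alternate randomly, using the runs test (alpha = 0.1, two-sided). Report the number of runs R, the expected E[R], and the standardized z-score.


Step 1: Compute median = 22; label A = above, B = below.
Labels in order: BBABBAABABABAA  (n_A = 7, n_B = 7)
Step 2: Count runs R = 10.
Step 3: Under H0 (random ordering), E[R] = 2*n_A*n_B/(n_A+n_B) + 1 = 2*7*7/14 + 1 = 8.0000.
        Var[R] = 2*n_A*n_B*(2*n_A*n_B - n_A - n_B) / ((n_A+n_B)^2 * (n_A+n_B-1)) = 8232/2548 = 3.2308.
        SD[R] = 1.7974.
Step 4: Continuity-corrected z = (R - 0.5 - E[R]) / SD[R] = (10 - 0.5 - 8.0000) / 1.7974 = 0.8345.
Step 5: Two-sided p-value via normal approximation = 2*(1 - Phi(|z|)) = 0.403986.
Step 6: alpha = 0.1. fail to reject H0.

R = 10, z = 0.8345, p = 0.403986, fail to reject H0.


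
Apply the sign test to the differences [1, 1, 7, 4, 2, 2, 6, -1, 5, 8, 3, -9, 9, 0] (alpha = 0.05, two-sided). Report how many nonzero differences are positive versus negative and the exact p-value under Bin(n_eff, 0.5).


Step 1: Discard zero differences. Original n = 14; n_eff = number of nonzero differences = 13.
Nonzero differences (with sign): +1, +1, +7, +4, +2, +2, +6, -1, +5, +8, +3, -9, +9
Step 2: Count signs: positive = 11, negative = 2.
Step 3: Under H0: P(positive) = 0.5, so the number of positives S ~ Bin(13, 0.5).
Step 4: Two-sided exact p-value = sum of Bin(13,0.5) probabilities at or below the observed probability = 0.022461.
Step 5: alpha = 0.05. reject H0.

n_eff = 13, pos = 11, neg = 2, p = 0.022461, reject H0.


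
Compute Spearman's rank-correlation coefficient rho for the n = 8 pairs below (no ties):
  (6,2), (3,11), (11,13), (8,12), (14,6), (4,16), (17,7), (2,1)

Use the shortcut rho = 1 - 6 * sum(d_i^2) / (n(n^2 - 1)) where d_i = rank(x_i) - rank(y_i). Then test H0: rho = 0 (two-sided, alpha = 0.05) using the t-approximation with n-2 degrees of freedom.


Step 1: Rank x and y separately (midranks; no ties here).
rank(x): 6->4, 3->2, 11->6, 8->5, 14->7, 4->3, 17->8, 2->1
rank(y): 2->2, 11->5, 13->7, 12->6, 6->3, 16->8, 7->4, 1->1
Step 2: d_i = R_x(i) - R_y(i); compute d_i^2.
  (4-2)^2=4, (2-5)^2=9, (6-7)^2=1, (5-6)^2=1, (7-3)^2=16, (3-8)^2=25, (8-4)^2=16, (1-1)^2=0
sum(d^2) = 72.
Step 3: rho = 1 - 6*72 / (8*(8^2 - 1)) = 1 - 432/504 = 0.142857.
Step 4: Under H0, t = rho * sqrt((n-2)/(1-rho^2)) = 0.3536 ~ t(6).
Step 5: Two-sided p-value from the t-distribution with 6 df = 0.735765.
Step 6: alpha = 0.05. fail to reject H0.

rho = 0.1429, p = 0.735765, fail to reject H0 at alpha = 0.05.


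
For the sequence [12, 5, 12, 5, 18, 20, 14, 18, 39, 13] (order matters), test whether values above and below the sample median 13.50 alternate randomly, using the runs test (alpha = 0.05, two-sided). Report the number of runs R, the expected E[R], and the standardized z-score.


Step 1: Compute median = 13.50; label A = above, B = below.
Labels in order: BBBBAAAAAB  (n_A = 5, n_B = 5)
Step 2: Count runs R = 3.
Step 3: Under H0 (random ordering), E[R] = 2*n_A*n_B/(n_A+n_B) + 1 = 2*5*5/10 + 1 = 6.0000.
        Var[R] = 2*n_A*n_B*(2*n_A*n_B - n_A - n_B) / ((n_A+n_B)^2 * (n_A+n_B-1)) = 2000/900 = 2.2222.
        SD[R] = 1.4907.
Step 4: Continuity-corrected z = (R + 0.5 - E[R]) / SD[R] = (3 + 0.5 - 6.0000) / 1.4907 = -1.6771.
Step 5: Two-sided p-value via normal approximation = 2*(1 - Phi(|z|)) = 0.093533.
Step 6: alpha = 0.05. fail to reject H0.

R = 3, z = -1.6771, p = 0.093533, fail to reject H0.


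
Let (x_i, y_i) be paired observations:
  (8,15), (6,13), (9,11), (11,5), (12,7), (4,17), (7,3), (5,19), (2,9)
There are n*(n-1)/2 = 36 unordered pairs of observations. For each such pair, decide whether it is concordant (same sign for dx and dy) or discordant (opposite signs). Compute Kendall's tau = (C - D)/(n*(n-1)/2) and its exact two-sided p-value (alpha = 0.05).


Step 1: Enumerate the 36 unordered pairs (i,j) with i<j and classify each by sign(x_j-x_i) * sign(y_j-y_i).
  (1,2):dx=-2,dy=-2->C; (1,3):dx=+1,dy=-4->D; (1,4):dx=+3,dy=-10->D; (1,5):dx=+4,dy=-8->D
  (1,6):dx=-4,dy=+2->D; (1,7):dx=-1,dy=-12->C; (1,8):dx=-3,dy=+4->D; (1,9):dx=-6,dy=-6->C
  (2,3):dx=+3,dy=-2->D; (2,4):dx=+5,dy=-8->D; (2,5):dx=+6,dy=-6->D; (2,6):dx=-2,dy=+4->D
  (2,7):dx=+1,dy=-10->D; (2,8):dx=-1,dy=+6->D; (2,9):dx=-4,dy=-4->C; (3,4):dx=+2,dy=-6->D
  (3,5):dx=+3,dy=-4->D; (3,6):dx=-5,dy=+6->D; (3,7):dx=-2,dy=-8->C; (3,8):dx=-4,dy=+8->D
  (3,9):dx=-7,dy=-2->C; (4,5):dx=+1,dy=+2->C; (4,6):dx=-7,dy=+12->D; (4,7):dx=-4,dy=-2->C
  (4,8):dx=-6,dy=+14->D; (4,9):dx=-9,dy=+4->D; (5,6):dx=-8,dy=+10->D; (5,7):dx=-5,dy=-4->C
  (5,8):dx=-7,dy=+12->D; (5,9):dx=-10,dy=+2->D; (6,7):dx=+3,dy=-14->D; (6,8):dx=+1,dy=+2->C
  (6,9):dx=-2,dy=-8->C; (7,8):dx=-2,dy=+16->D; (7,9):dx=-5,dy=+6->D; (8,9):dx=-3,dy=-10->C
Step 2: C = 12, D = 24, total pairs = 36.
Step 3: tau = (C - D)/(n(n-1)/2) = (12 - 24)/36 = -0.333333.
Step 4: Exact two-sided p-value (enumerate n! = 362880 permutations of y under H0): p = 0.259518.
Step 5: alpha = 0.05. fail to reject H0.

tau_b = -0.3333 (C=12, D=24), p = 0.259518, fail to reject H0.


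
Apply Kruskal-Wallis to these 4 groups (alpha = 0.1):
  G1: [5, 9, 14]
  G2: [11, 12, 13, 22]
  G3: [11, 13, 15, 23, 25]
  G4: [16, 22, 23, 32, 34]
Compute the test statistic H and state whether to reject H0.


Step 1: Combine all N = 17 observations and assign midranks.
sorted (value, group, rank): (5,G1,1), (9,G1,2), (11,G2,3.5), (11,G3,3.5), (12,G2,5), (13,G2,6.5), (13,G3,6.5), (14,G1,8), (15,G3,9), (16,G4,10), (22,G2,11.5), (22,G4,11.5), (23,G3,13.5), (23,G4,13.5), (25,G3,15), (32,G4,16), (34,G4,17)
Step 2: Sum ranks within each group.
R_1 = 11 (n_1 = 3)
R_2 = 26.5 (n_2 = 4)
R_3 = 47.5 (n_3 = 5)
R_4 = 68 (n_4 = 5)
Step 3: H = 12/(N(N+1)) * sum(R_i^2/n_i) - 3(N+1)
     = 12/(17*18) * (11^2/3 + 26.5^2/4 + 47.5^2/5 + 68^2/5) - 3*18
     = 0.039216 * 1591.95 - 54
     = 8.429248.
Step 4: Ties present; correction factor C = 1 - 24/(17^3 - 17) = 0.995098. Corrected H = 8.429248 / 0.995098 = 8.470772.
Step 5: Under H0, H ~ chi^2(3); p-value = 0.037221.
Step 6: alpha = 0.1. reject H0.

H = 8.4708, df = 3, p = 0.037221, reject H0.


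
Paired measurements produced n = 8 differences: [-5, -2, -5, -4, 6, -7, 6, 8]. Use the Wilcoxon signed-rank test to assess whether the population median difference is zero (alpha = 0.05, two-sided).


Step 1: Drop any zero differences (none here) and take |d_i|.
|d| = [5, 2, 5, 4, 6, 7, 6, 8]
Step 2: Midrank |d_i| (ties get averaged ranks).
ranks: |5|->3.5, |2|->1, |5|->3.5, |4|->2, |6|->5.5, |7|->7, |6|->5.5, |8|->8
Step 3: Attach original signs; sum ranks with positive sign and with negative sign.
W+ = 5.5 + 5.5 + 8 = 19
W- = 3.5 + 1 + 3.5 + 2 + 7 = 17
(Check: W+ + W- = 36 should equal n(n+1)/2 = 36.)
Step 4: Test statistic W = min(W+, W-) = 17.
Step 5: Ties in |d|, so use the tie-corrected normal approximation.
        E[W] = n(n+1)/4 = 8*9/4 = 18.
        Tie groups: |d|=5 (t=2), |d|=6 (t=2); sum(t^3 - t) = 12.
        Var[W] = n(n+1)(2n+1)/24 - sum(t^3-t)/48 = 1224/24 - 12/48 = 50.75.
        z = (W - E[W]) / sqrt(Var[W]) = (17 - 18) / 7.1239 = -0.1404.
        Two-sided p = 2*Phi(z) = 0.888366.
Step 6: alpha = 0.05. fail to reject H0.

W+ = 19, W- = 17, W = min = 17, p = 0.888366, fail to reject H0.


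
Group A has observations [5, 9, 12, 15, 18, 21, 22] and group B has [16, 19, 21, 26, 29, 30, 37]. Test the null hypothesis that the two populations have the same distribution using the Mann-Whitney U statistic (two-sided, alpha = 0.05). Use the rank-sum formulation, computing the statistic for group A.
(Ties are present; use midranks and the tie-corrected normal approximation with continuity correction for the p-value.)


Step 1: Combine and sort all 14 observations; assign midranks.
sorted (value, group): (5,X), (9,X), (12,X), (15,X), (16,Y), (18,X), (19,Y), (21,X), (21,Y), (22,X), (26,Y), (29,Y), (30,Y), (37,Y)
ranks: 5->1, 9->2, 12->3, 15->4, 16->5, 18->6, 19->7, 21->8.5, 21->8.5, 22->10, 26->11, 29->12, 30->13, 37->14
Step 2: Rank sum for X: R1 = 1 + 2 + 3 + 4 + 6 + 8.5 + 10 = 34.5.
Step 3: U_X = R1 - n1(n1+1)/2 = 34.5 - 7*8/2 = 34.5 - 28 = 6.5.
       U_Y = n1*n2 - U_X = 49 - 6.5 = 42.5.
Step 4: Ties are present, so use the tie-corrected normal approximation (with continuity correction) for the p-value.
Step 5: p-value = 0.025187; compare to alpha = 0.05. reject H0.

U_X = 6.5, p = 0.025187, reject H0 at alpha = 0.05.


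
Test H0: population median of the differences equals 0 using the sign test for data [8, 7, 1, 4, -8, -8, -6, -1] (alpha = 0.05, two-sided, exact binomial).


Step 1: Discard zero differences. Original n = 8; n_eff = number of nonzero differences = 8.
Nonzero differences (with sign): +8, +7, +1, +4, -8, -8, -6, -1
Step 2: Count signs: positive = 4, negative = 4.
Step 3: Under H0: P(positive) = 0.5, so the number of positives S ~ Bin(8, 0.5).
Step 4: Two-sided exact p-value = sum of Bin(8,0.5) probabilities at or below the observed probability = 1.000000.
Step 5: alpha = 0.05. fail to reject H0.

n_eff = 8, pos = 4, neg = 4, p = 1.000000, fail to reject H0.


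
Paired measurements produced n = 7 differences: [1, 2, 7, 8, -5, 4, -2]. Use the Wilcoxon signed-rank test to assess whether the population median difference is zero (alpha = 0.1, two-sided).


Step 1: Drop any zero differences (none here) and take |d_i|.
|d| = [1, 2, 7, 8, 5, 4, 2]
Step 2: Midrank |d_i| (ties get averaged ranks).
ranks: |1|->1, |2|->2.5, |7|->6, |8|->7, |5|->5, |4|->4, |2|->2.5
Step 3: Attach original signs; sum ranks with positive sign and with negative sign.
W+ = 1 + 2.5 + 6 + 7 + 4 = 20.5
W- = 5 + 2.5 = 7.5
(Check: W+ + W- = 28 should equal n(n+1)/2 = 28.)
Step 4: Test statistic W = min(W+, W-) = 7.5.
Step 5: Ties in |d|, so use the tie-corrected normal approximation.
        E[W] = n(n+1)/4 = 7*8/4 = 14.
        Tie groups: |d|=2 (t=2); sum(t^3 - t) = 6.
        Var[W] = n(n+1)(2n+1)/24 - sum(t^3-t)/48 = 840/24 - 6/48 = 34.875.
        z = (W - E[W]) / sqrt(Var[W]) = (7.5 - 14) / 5.9055 = -1.1007.
        Two-sided p = 2*Phi(z) = 0.271041.
Step 6: alpha = 0.1. fail to reject H0.

W+ = 20.5, W- = 7.5, W = min = 7.5, p = 0.271041, fail to reject H0.


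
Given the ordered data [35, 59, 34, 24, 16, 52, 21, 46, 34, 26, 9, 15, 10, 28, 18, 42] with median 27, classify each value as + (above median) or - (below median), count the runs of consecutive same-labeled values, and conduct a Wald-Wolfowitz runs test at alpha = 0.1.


Step 1: Compute median = 27; label A = above, B = below.
Labels in order: AAABBABAABBBBABA  (n_A = 8, n_B = 8)
Step 2: Count runs R = 9.
Step 3: Under H0 (random ordering), E[R] = 2*n_A*n_B/(n_A+n_B) + 1 = 2*8*8/16 + 1 = 9.0000.
        Var[R] = 2*n_A*n_B*(2*n_A*n_B - n_A - n_B) / ((n_A+n_B)^2 * (n_A+n_B-1)) = 14336/3840 = 3.7333.
        SD[R] = 1.9322.
Step 4: R = E[R], so z = 0 with no continuity correction.
Step 5: Two-sided p-value via normal approximation = 2*(1 - Phi(|z|)) = 1.000000.
Step 6: alpha = 0.1. fail to reject H0.

R = 9, z = 0.0000, p = 1.000000, fail to reject H0.


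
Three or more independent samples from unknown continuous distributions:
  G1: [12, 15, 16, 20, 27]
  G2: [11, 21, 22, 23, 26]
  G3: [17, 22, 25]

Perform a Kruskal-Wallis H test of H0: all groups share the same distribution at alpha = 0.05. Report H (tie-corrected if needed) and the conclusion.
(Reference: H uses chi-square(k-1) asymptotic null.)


Step 1: Combine all N = 13 observations and assign midranks.
sorted (value, group, rank): (11,G2,1), (12,G1,2), (15,G1,3), (16,G1,4), (17,G3,5), (20,G1,6), (21,G2,7), (22,G2,8.5), (22,G3,8.5), (23,G2,10), (25,G3,11), (26,G2,12), (27,G1,13)
Step 2: Sum ranks within each group.
R_1 = 28 (n_1 = 5)
R_2 = 38.5 (n_2 = 5)
R_3 = 24.5 (n_3 = 3)
Step 3: H = 12/(N(N+1)) * sum(R_i^2/n_i) - 3(N+1)
     = 12/(13*14) * (28^2/5 + 38.5^2/5 + 24.5^2/3) - 3*14
     = 0.065934 * 653.333 - 42
     = 1.076923.
Step 4: Ties present; correction factor C = 1 - 6/(13^3 - 13) = 0.997253. Corrected H = 1.076923 / 0.997253 = 1.079890.
Step 5: Under H0, H ~ chi^2(2); p-value = 0.582780.
Step 6: alpha = 0.05. fail to reject H0.

H = 1.0799, df = 2, p = 0.582780, fail to reject H0.


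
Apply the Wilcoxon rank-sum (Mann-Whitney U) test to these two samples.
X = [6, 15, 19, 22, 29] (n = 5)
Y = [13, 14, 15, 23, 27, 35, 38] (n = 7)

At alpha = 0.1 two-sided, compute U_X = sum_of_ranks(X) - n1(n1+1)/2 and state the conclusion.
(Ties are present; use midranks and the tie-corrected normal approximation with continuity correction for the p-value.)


Step 1: Combine and sort all 12 observations; assign midranks.
sorted (value, group): (6,X), (13,Y), (14,Y), (15,X), (15,Y), (19,X), (22,X), (23,Y), (27,Y), (29,X), (35,Y), (38,Y)
ranks: 6->1, 13->2, 14->3, 15->4.5, 15->4.5, 19->6, 22->7, 23->8, 27->9, 29->10, 35->11, 38->12
Step 2: Rank sum for X: R1 = 1 + 4.5 + 6 + 7 + 10 = 28.5.
Step 3: U_X = R1 - n1(n1+1)/2 = 28.5 - 5*6/2 = 28.5 - 15 = 13.5.
       U_Y = n1*n2 - U_X = 35 - 13.5 = 21.5.
Step 4: Ties are present, so use the tie-corrected normal approximation (with continuity correction) for the p-value.
Step 5: p-value = 0.569088; compare to alpha = 0.1. fail to reject H0.

U_X = 13.5, p = 0.569088, fail to reject H0 at alpha = 0.1.
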